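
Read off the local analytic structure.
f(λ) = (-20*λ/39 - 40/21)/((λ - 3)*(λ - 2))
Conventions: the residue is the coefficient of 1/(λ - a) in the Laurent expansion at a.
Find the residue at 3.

The residue is -940/273.

At the order-1 pole 3 set g(λ) = (λ - (3))*f(λ) = (-20*λ/39 - 40/21)/(λ - 2).
Simple pole: residue = g(a) at a = 3, which is -940/273.


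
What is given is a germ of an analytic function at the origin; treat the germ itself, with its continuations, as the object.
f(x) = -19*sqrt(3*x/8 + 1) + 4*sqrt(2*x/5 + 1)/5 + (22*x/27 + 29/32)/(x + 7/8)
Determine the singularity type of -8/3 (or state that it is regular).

The point is an algebraic (square-root) branch point.

The term (-19)*sqrt(1 - x/(-8/3)) has argument 1 - -8/3/(-8/3) = 0 at -8/3: a square-root (algebraic, two-sheeted) branch point; the remaining terms are analytic or single-valued there.


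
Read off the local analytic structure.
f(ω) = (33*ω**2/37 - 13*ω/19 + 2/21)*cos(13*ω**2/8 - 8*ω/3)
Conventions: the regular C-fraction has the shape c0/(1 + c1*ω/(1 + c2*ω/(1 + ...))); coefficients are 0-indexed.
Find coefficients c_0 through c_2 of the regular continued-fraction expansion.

Taylor coefficients (expand at 0): a_0 = 2/21, a_1 = -13/19, a_2 = 3869/6993.
c0 = a_0 = 2/21. Peel one level at a time: if S = 1 + c*ω/S' with S'(0) = 1, then c is the ω-coefficient of S and S' = c*ω/(S - 1).
S_1 = c0/f = 1 + (273/38)*ω + (22024739/480852)*ω^2 + ...; c1 = 273/38.
S_2 = c1*ω/(S_1 - 1) = 1 + (-22024739/3454542)*ω + ...; c2 = -22024739/3454542.

The regular C-fraction coefficients are [2/21, 273/38, -22024739/3454542].


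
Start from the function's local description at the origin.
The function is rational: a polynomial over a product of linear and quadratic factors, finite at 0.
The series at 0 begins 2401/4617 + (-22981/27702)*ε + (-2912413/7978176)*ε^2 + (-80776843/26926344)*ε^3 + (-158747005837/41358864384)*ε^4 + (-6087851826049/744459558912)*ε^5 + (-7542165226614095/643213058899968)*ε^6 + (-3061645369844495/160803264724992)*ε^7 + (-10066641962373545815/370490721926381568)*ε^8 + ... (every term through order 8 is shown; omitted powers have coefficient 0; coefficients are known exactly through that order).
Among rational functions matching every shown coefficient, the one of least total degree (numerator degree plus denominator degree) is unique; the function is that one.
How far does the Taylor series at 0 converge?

No rational of total degree below 7 reproduces all 9 coefficients; solving the [1/6] Pade equations on them gives f(ε) = (27*ε/8 - 21/19)/(ε**2 + 5*ε/8 - 9/7)**3, whose expansion matches every shown term.
Denominator factor (ε**2 + 5*ε/8 - 9/7)^3: discriminant 2479/448, real irrational roots -5/16 + (1/112)*sqrt(17353) and -5/16 - (1/112)*sqrt(17353); poles of order 3, moduli -5/16 + (1/112)*sqrt(17353) and 5/16 + (1/112)*sqrt(17353).
The radius of convergence is the smallest modulus among the singular points: -5/16 + (1/112)*sqrt(17353).

The radius of convergence is -5/16 + (1/112)*sqrt(17353).


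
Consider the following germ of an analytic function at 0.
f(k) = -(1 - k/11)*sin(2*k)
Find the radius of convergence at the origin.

The radius of convergence is infinite.

The factor -sin(2*k) is entire and contributes no finite singular point.
The polynomial part has no poles.
No finite singular points: the Taylor series at 0 converges everywhere.


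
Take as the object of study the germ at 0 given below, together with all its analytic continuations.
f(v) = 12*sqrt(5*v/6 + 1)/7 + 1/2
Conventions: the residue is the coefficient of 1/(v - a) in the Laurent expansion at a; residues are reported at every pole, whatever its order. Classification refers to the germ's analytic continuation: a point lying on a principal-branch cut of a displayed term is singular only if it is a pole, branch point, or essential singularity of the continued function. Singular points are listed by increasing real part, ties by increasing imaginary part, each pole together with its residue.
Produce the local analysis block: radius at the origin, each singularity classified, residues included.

Branch term (12/7)*sqrt(1 - v/(-6/5)): its argument vanishes at v = -6/5, a square-root branch point, modulus 6/5.
The radius of convergence is the smallest modulus among the singular points: 6/5.

Radius of convergence at 0: 6/5.
At -6/5: an algebraic (square-root) branch point.


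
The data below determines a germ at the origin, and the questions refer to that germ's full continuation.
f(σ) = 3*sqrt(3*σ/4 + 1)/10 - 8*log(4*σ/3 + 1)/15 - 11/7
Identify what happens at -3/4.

The term (-8/15)*log(1 - σ/(-3/4)) has argument 1 - -3/4/(-3/4) = 0 at -3/4: a logarithmic (infinitely-sheeted) branch point; the remaining terms are analytic or single-valued there.

The point is a logarithmic branch point.


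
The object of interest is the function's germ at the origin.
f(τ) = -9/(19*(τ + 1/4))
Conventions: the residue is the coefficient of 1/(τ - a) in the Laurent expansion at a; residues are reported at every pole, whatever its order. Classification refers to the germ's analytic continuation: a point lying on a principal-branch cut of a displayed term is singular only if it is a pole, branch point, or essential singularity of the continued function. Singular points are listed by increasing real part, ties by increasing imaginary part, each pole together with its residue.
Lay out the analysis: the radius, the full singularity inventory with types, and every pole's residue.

Radius of convergence at 0: 1/4.
At -1/4: a pole of order 1; residue -9/19.

Denominator factor (τ + 1/4): pole of order 1 at -1/4, modulus 1/4.
The radius of convergence is the smallest modulus among the singular points: 1/4.
At the order-1 pole -1/4 set g(τ) = (τ - (-1/4))*f(τ) = -9/19.
Simple pole: residue = g(a) at a = -1/4, which is -9/19.


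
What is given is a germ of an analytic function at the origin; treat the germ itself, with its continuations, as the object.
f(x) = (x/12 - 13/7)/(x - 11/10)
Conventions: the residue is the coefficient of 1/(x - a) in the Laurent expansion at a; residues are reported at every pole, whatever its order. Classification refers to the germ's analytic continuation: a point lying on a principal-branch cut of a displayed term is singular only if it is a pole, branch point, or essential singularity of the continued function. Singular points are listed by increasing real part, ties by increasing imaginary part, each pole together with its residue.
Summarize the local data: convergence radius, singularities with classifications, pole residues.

Radius of convergence at 0: 11/10.
At 11/10: a pole of order 1; residue -1483/840.

Denominator factor (x - 11/10): pole of order 1 at 11/10, modulus 11/10.
The radius of convergence is the smallest modulus among the singular points: 11/10.
At the order-1 pole 11/10 set g(x) = (x - (11/10))*f(x) = x/12 - 13/7.
Simple pole: residue = g(a) at a = 11/10, which is -1483/840.


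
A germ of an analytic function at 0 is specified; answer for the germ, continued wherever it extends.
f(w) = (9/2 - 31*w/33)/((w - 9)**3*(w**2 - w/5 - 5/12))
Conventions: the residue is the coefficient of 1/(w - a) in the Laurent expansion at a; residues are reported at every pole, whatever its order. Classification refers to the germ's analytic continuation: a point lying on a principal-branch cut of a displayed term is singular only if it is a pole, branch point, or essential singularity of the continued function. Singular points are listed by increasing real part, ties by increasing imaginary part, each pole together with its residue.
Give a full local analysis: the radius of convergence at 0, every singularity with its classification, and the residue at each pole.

Radius of convergence at 0: -1/10 + (4/15)*sqrt(6).
At 1/10 - (4/15)*sqrt(6): a pole of order 1; residue -15400860/40063740497 + (156739955/80127480994)*sqrt(6).
At 1/10 + (4/15)*sqrt(6): a pole of order 1; residue -15400860/40063740497 - (156739955/80127480994)*sqrt(6).
At 9: a pole of order 3; residue 30801720/40063740497.

Denominator factor (w - 9)^3: pole of order 3 at 9, modulus 9.
Denominator factor (w**2 - w/5 - 5/12): discriminant 128/75, real irrational roots 1/10 + (4/15)*sqrt(6) and 1/10 - (4/15)*sqrt(6); poles of order 1, moduli 1/10 + (4/15)*sqrt(6) and -1/10 + (4/15)*sqrt(6).
The radius of convergence is the smallest modulus among the singular points: -1/10 + (4/15)*sqrt(6).
The factor w**2 - w/5 - 5/12 splits as (w - a)(w - a') with a = 1/10 - (4/15)*sqrt(6), a' = 1/10 + (4/15)*sqrt(6). At the order-1 pole a set g(w) = (w - a)*f(w) = [(9/2 - 31*w/33)/(w - 9)**3] / (w - a').
Simple pole: residue = g(a) at a = 1/10 - (4/15)*sqrt(6), which is -15400860/40063740497 + (156739955/80127480994)*sqrt(6).
The factor w**2 - w/5 - 5/12 splits as (w - a)(w - a') with a = 1/10 + (4/15)*sqrt(6), a' = 1/10 - (4/15)*sqrt(6). At the order-1 pole a set g(w) = (w - a)*f(w) = [(9/2 - 31*w/33)/(w - 9)**3] / (w - a').
Simple pole: residue = g(a) at a = 1/10 + (4/15)*sqrt(6), which is -15400860/40063740497 - (156739955/80127480994)*sqrt(6).
At the order-3 pole 9 set g(w) = (w - (9))^3*f(w) = (9/2 - 31*w/33)/(w**2 - w/5 - 5/12).
Order-3 pole: residue = g''(a)/2; g''(9) = 61603440/40063740497, so the residue is 30801720/40063740497.
List the singular points by increasing real part (a conjugate pair: the negative imaginary part first).


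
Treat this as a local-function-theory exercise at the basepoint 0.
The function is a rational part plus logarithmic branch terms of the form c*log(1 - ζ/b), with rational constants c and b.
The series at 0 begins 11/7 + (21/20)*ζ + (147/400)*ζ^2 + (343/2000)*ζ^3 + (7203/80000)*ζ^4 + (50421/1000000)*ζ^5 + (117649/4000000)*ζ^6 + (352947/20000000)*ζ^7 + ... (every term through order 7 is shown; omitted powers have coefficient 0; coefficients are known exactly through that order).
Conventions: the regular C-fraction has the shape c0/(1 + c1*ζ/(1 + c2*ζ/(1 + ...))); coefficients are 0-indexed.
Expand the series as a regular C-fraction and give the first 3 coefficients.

The regular C-fraction coefficients are [11/7, -147/220, 7/22].

Taylor coefficients (read off): a_0 = 11/7, a_1 = 21/20, a_2 = 147/400.
c0 = a_0 = 11/7. Peel one level at a time: if S = 1 + c*ζ/S' with S'(0) = 1, then c is the ζ-coefficient of S and S' = c*ζ/(S - 1).
S_1 = c0/f = 1 + (-147/220)*ζ + (1029/4840)*ζ^2 + ...; c1 = -147/220.
S_2 = c1*ζ/(S_1 - 1) = 1 + (7/22)*ζ + ...; c2 = 7/22.


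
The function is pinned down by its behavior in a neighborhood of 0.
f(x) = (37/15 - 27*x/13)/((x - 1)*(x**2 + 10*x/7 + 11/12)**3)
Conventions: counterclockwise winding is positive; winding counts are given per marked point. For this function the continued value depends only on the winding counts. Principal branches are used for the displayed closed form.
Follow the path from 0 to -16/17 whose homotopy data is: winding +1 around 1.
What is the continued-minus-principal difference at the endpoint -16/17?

The function is rational, hence single-valued: continuing it around any pole returns the same value, so the difference is 0.

Continued minus principal equals 0.


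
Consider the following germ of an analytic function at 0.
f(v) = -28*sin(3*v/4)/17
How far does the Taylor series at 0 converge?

The radius of convergence is infinite.

The factor sin(3*v/4) is entire and contributes no finite singular point.
The polynomial part has no poles.
No finite singular points: the Taylor series at 0 converges everywhere.


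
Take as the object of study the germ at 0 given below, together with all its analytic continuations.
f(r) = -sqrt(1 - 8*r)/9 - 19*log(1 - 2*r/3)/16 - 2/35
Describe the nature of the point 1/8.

The term (-1/9)*sqrt(1 - r/(1/8)) has argument 1 - 1/8/(1/8) = 0 at 1/8: a square-root (algebraic, two-sheeted) branch point; the remaining terms are analytic or single-valued there.

The point is an algebraic (square-root) branch point.


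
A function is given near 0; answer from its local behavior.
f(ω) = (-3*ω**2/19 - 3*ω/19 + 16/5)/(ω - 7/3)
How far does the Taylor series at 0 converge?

Denominator factor (ω - 7/3): pole of order 1 at 7/3, modulus 7/3.
The radius of convergence is the smallest modulus among the singular points: 7/3.

The radius of convergence is 7/3.


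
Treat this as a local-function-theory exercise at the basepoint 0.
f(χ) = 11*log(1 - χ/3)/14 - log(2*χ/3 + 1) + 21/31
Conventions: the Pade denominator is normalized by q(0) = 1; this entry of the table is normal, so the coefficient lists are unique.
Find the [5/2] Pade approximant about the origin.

Taylor coefficients needed (expand at 0): a_0 = 21/31, a_1 = -13/14, a_2 = 5/28, a_3 = -41/378, a_4 = 71/1512, a_5 = -17/630, a_6 = 295/20412, a_7 = -601/71442.
Write the denominator as Q(χ) = 1 + q1*χ + q2*χ^2. Requiring Q*f - P = O(χ^8) with deg P <= 5 kills the coefficients of χ^6..χ^7 in Q*f:
  χ^6: a_6 + q1*a_5 + q2*a_4 = 0, i.e. 295/20412 + (-17/630)*q1 + (71/1512)*q2 = 0.
  χ^7: a_7 + q1*a_6 + q2*a_5 = 0, i.e. -601/71442 + (295/20412)*q1 + (-17/630)*q2 = 0.
Solving this linear system: q1 = -27250/267337, q2 = -2644330/7218099.
The numerator is Q*f truncated at degree 5: P0 = a_0 = 21/31; P1 = a_1 + q1*a_0 = -16535473/16574894; P2 = a_2 + q1*a_1 + q2*a_0 = 52317935/2088436644; P3 = a_3 + q1*a_2 + q2*a_1 = 10788049/50526693; P4 = a_4 + q1*a_3 + q2*a_2 = -332597/44912616; P5 = a_5 + q1*a_4 + q2*a_3 = 217333577/27284414220.

The Pade approximant has numerator coefficients [21/31, -16535473/16574894, 52317935/2088436644, 10788049/50526693, -332597/44912616, 217333577/27284414220]; denominator coefficients [1, -27250/267337, -2644330/7218099].


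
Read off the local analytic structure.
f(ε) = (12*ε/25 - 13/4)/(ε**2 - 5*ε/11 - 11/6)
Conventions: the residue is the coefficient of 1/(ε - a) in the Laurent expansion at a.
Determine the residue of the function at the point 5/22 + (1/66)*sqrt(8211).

The residue is 6/25 - (691/54740)*sqrt(8211).

The factor ε**2 - 5*ε/11 - 11/6 splits as (ε - a)(ε - a') with a = 5/22 + (1/66)*sqrt(8211), a' = 5/22 - (1/66)*sqrt(8211). At the order-1 pole a set g(ε) = (ε - a)*f(ε) = [12*ε/25 - 13/4] / (ε - a').
Simple pole: residue = g(a) at a = 5/22 + (1/66)*sqrt(8211), which is 6/25 - (691/54740)*sqrt(8211).


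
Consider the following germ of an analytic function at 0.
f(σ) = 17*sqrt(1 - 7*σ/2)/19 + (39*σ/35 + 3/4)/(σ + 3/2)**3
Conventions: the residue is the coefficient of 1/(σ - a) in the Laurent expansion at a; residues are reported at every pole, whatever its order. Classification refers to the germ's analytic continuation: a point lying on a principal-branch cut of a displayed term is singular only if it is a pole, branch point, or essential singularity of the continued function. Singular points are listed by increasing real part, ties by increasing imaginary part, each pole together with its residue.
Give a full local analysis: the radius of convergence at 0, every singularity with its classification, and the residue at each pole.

Denominator factor (σ + 3/2)^3: pole of order 3 at -3/2, modulus 3/2.
Branch term (17/19)*sqrt(1 - σ/(2/7)): its argument vanishes at σ = 2/7, a square-root branch point, modulus 2/7.
The radius of convergence is the smallest modulus among the singular points: 2/7.
The branch term is analytic at -3/2 and contributes nothing to the residue; only the rational part matters.
At the order-3 pole -3/2 set g(σ) = (σ - (-3/2))^3*(rational part) = 39*σ/35 + 3/4.
Order-3 pole: residue = g''(a)/2; g''(-3/2) = 0, so the residue is 0.
List the singular points by increasing real part (a conjugate pair: the negative imaginary part first).

Radius of convergence at 0: 2/7.
At -3/2: a pole of order 3; residue 0.
At 2/7: an algebraic (square-root) branch point.


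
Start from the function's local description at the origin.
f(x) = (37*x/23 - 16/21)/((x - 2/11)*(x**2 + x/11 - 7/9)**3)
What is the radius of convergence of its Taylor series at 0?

The radius of convergence is 2/11.

Denominator factor (x**2 + x/11 - 7/9)^3: discriminant 3397/1089, real irrational roots -1/22 + (1/66)*sqrt(3397) and -1/22 - (1/66)*sqrt(3397); poles of order 3, moduli -1/22 + (1/66)*sqrt(3397) and 1/22 + (1/66)*sqrt(3397).
Denominator factor (x - 2/11): pole of order 1 at 2/11, modulus 2/11.
The radius of convergence is the smallest modulus among the singular points: 2/11.


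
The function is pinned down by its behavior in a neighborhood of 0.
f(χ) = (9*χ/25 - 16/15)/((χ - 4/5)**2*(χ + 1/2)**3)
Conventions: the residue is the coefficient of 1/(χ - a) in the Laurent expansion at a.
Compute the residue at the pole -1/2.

The residue is -28040/28561.

At the order-3 pole -1/2 set g(χ) = (χ - (-1/2))^3*f(χ) = (9*χ/25 - 16/15)/(χ - 4/5)**2.
Order-3 pole: residue = g''(a)/2; g''(-1/2) = -56080/28561, so the residue is -28040/28561.


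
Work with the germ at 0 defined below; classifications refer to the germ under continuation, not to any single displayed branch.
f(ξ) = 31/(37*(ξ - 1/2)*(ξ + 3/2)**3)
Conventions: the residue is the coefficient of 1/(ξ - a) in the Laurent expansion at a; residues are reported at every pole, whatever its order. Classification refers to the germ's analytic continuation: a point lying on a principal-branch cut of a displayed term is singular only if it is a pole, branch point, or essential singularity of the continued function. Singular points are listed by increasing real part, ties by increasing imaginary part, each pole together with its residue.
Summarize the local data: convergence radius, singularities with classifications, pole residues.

Denominator factor (ξ - 1/2): pole of order 1 at 1/2, modulus 1/2.
Denominator factor (ξ + 3/2)^3: pole of order 3 at -3/2, modulus 3/2.
The radius of convergence is the smallest modulus among the singular points: 1/2.
At the order-3 pole -3/2 set g(ξ) = (ξ - (-3/2))^3*f(ξ) = 31/(37*(ξ - 1/2)).
Order-3 pole: residue = g''(a)/2; g''(-3/2) = -31/148, so the residue is -31/296.
At the order-1 pole 1/2 set g(ξ) = (ξ - (1/2))*f(ξ) = 31/(37*(ξ + 3/2)**3).
Simple pole: residue = g(a) at a = 1/2, which is 31/296.
List the singular points by increasing real part (a conjugate pair: the negative imaginary part first).

Radius of convergence at 0: 1/2.
At -3/2: a pole of order 3; residue -31/296.
At 1/2: a pole of order 1; residue 31/296.


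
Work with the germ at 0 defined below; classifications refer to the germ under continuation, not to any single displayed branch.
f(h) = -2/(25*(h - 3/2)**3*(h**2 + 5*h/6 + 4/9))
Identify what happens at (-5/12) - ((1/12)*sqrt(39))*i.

The point is a pole of order 1.

The denominator factor h**2 + 5*h/6 + 4/9 vanishes at (-5/12) - ((1/12)*sqrt(39))*i and appears to the power 1; the numerator there equals -2/25, nonzero, and no other factor vanishes.
Hence a pole whose order is the multiplicity, 1.


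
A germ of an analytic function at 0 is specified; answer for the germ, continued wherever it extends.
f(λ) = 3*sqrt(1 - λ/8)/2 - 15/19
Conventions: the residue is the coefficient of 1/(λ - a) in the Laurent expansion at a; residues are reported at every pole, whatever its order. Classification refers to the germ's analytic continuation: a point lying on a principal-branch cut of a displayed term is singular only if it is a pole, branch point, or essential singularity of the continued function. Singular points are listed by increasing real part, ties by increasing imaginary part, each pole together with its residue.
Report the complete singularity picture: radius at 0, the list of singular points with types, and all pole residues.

Radius of convergence at 0: 8.
At 8: an algebraic (square-root) branch point.

Branch term (3/2)*sqrt(1 - λ/(8)): its argument vanishes at λ = 8, a square-root branch point, modulus 8.
The radius of convergence is the smallest modulus among the singular points: 8.


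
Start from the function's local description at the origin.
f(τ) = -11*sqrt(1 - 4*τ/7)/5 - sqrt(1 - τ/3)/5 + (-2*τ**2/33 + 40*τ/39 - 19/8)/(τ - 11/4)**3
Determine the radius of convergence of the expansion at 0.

The radius of convergence is 7/4.

Denominator factor (τ - 11/4)^3: pole of order 3 at 11/4, modulus 11/4.
Branch term (-11/5)*sqrt(1 - τ/(7/4)): its argument vanishes at τ = 7/4, a square-root branch point, modulus 7/4.
Branch term (-1/5)*sqrt(1 - τ/(3)): its argument vanishes at τ = 3, a square-root branch point, modulus 3.
The radius of convergence is the smallest modulus among the singular points: 7/4.


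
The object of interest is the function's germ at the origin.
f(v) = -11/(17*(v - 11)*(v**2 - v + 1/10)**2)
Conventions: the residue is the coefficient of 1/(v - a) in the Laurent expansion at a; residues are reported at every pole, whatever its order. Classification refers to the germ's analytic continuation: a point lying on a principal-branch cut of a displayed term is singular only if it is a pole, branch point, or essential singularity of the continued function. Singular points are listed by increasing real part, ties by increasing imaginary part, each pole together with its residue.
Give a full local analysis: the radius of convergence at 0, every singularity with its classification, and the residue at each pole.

Radius of convergence at 0: 1/2 - (1/10)*sqrt(15).
At 1/2 - (1/10)*sqrt(15): a pole of order 2; residue 550/20607417 + (469700/6869139)*sqrt(15).
At 1/2 + (1/10)*sqrt(15): a pole of order 2; residue 550/20607417 - (469700/6869139)*sqrt(15).
At 11: a pole of order 1; residue -1100/20607417.

Denominator factor (v**2 - v + 1/10)^2: discriminant 3/5, real irrational roots 1/2 + (1/10)*sqrt(15) and 1/2 - (1/10)*sqrt(15); poles of order 2, moduli 1/2 + (1/10)*sqrt(15) and 1/2 - (1/10)*sqrt(15).
Denominator factor (v - 11): pole of order 1 at 11, modulus 11.
The radius of convergence is the smallest modulus among the singular points: 1/2 - (1/10)*sqrt(15).
The factor v**2 - v + 1/10 splits as (v - a)(v - a') with a = 1/2 - (1/10)*sqrt(15), a' = 1/2 + (1/10)*sqrt(15). At the order-2 pole a set g(v) = (v - a)^2*f(v) = [-11/(17*(v - 11))] / (v - a')^2.
Order-2 pole: residue = g'(a); g'(1/2 - (1/10)*sqrt(15)) = 550/20607417 + (469700/6869139)*sqrt(15), so the residue is 550/20607417 + (469700/6869139)*sqrt(15).
The factor v**2 - v + 1/10 splits as (v - a)(v - a') with a = 1/2 + (1/10)*sqrt(15), a' = 1/2 - (1/10)*sqrt(15). At the order-2 pole a set g(v) = (v - a)^2*f(v) = [-11/(17*(v - 11))] / (v - a')^2.
Order-2 pole: residue = g'(a); g'(1/2 + (1/10)*sqrt(15)) = 550/20607417 - (469700/6869139)*sqrt(15), so the residue is 550/20607417 - (469700/6869139)*sqrt(15).
At the order-1 pole 11 set g(v) = (v - (11))*f(v) = -11/(17*(v**2 - v + 1/10)**2).
Simple pole: residue = g(a) at a = 11, which is -1100/20607417.
List the singular points by increasing real part (a conjugate pair: the negative imaginary part first).


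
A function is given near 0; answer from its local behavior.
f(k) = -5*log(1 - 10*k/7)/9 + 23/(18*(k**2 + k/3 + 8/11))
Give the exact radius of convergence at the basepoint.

The radius of convergence is 7/10.

Denominator factor (k**2 + k/3 + 8/11): discriminant -277/99, complex-conjugate roots (-1/6) + ((1/66)*sqrt(3047))*i and (-1/6) - ((1/66)*sqrt(3047))*i; poles of order 1, moduli (2/11)*sqrt(22) and (2/11)*sqrt(22).
Branch term (-5/9)*log(1 - k/(7/10)): its argument vanishes at k = 7/10, a logarithmic branch point, modulus 7/10.
The radius of convergence is the smallest modulus among the singular points: 7/10.


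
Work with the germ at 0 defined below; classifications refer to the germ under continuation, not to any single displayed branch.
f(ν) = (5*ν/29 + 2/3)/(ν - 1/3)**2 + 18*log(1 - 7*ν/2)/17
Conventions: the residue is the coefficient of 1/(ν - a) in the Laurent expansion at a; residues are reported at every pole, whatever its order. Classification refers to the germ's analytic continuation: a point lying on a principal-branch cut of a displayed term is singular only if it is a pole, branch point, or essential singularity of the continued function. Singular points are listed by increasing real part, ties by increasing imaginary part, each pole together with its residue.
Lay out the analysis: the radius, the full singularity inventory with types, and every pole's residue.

Denominator factor (ν - 1/3)^2: pole of order 2 at 1/3, modulus 1/3.
Branch term (18/17)*log(1 - ν/(2/7)): its argument vanishes at ν = 2/7, a logarithmic branch point, modulus 2/7.
The radius of convergence is the smallest modulus among the singular points: 2/7.
The branch term is analytic at 1/3 and contributes nothing to the residue; only the rational part matters.
At the order-2 pole 1/3 set g(ν) = (ν - (1/3))^2*(rational part) = 5*ν/29 + 2/3.
Order-2 pole: residue = g'(a); g'(1/3) = 5/29, so the residue is 5/29.
List the singular points by increasing real part (a conjugate pair: the negative imaginary part first).

Radius of convergence at 0: 2/7.
At 2/7: a logarithmic branch point.
At 1/3: a pole of order 2; residue 5/29.


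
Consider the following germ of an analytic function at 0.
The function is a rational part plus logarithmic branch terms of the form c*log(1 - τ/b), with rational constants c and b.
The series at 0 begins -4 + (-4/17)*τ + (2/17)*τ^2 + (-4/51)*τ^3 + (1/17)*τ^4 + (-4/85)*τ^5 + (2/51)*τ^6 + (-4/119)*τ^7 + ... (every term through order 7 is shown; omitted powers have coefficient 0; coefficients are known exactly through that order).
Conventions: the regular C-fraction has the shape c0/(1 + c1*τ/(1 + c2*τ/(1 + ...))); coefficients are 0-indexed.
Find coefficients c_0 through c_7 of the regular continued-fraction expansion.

Taylor coefficients (read off): a_0 = -4, a_1 = -4/17, a_2 = 2/17, a_3 = -4/51, a_4 = 1/17, a_5 = -4/85, a_6 = 2/51, a_7 = -4/119.
c0 = a_0 = -4. Peel one level at a time: if S = 1 + c*τ/S' with S'(0) = 1, then c is the τ-coefficient of S and S' = c*τ/(S - 1).
S_1 = c0/f = 1 + (-1/17)*τ + (19/578)*τ^2 + ...; c1 = -1/17.
S_2 = c1*τ/(S_1 - 1) = 1 + (19/34)*τ + (-1/12)*τ^2 + ...; c2 = 19/34.
S_3 = c2*τ/(S_2 - 1) = 1 + (17/114)*τ + (-170/3249)*τ^2 + ...; c3 = 17/114.
S_4 = c3*τ/(S_3 - 1) = 1 + (20/57)*τ + (-1/15)*τ^2 + ...; c4 = 20/57.
S_5 = c4*τ/(S_4 - 1) = 1 + (19/100)*τ + (-589/10000)*τ^2 + ...; c5 = 19/100.
S_6 = c5*τ/(S_5 - 1) = 1 + (31/100)*τ + (-9/140)*τ^2 + ...; c6 = 31/100.
S_7 = c6*τ/(S_6 - 1) = 1 + (45/217)*τ + ...; c7 = 45/217.

The regular C-fraction coefficients are [-4, -1/17, 19/34, 17/114, 20/57, 19/100, 31/100, 45/217].


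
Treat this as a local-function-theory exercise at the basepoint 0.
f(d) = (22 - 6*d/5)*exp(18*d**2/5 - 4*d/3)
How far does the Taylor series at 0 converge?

The factor exp(18*d**2/5 - 4*d/3) is entire and contributes no finite singular point.
The polynomial part has no poles.
No finite singular points: the Taylor series at 0 converges everywhere.

The radius of convergence is infinite.


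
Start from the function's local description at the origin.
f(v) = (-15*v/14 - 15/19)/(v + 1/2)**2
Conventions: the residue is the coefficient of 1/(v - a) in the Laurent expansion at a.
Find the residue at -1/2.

The residue is -15/14.

At the order-2 pole -1/2 set g(v) = (v - (-1/2))^2*f(v) = -15*v/14 - 15/19.
Order-2 pole: residue = g'(a); g'(-1/2) = -15/14, so the residue is -15/14.


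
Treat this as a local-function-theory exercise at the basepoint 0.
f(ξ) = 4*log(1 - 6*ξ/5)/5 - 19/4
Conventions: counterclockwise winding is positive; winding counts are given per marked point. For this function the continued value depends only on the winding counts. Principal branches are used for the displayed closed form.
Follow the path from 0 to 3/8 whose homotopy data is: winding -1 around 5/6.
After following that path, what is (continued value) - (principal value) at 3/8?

Continued minus principal equals -(8/5)*pi*i.

The rational part is single-valued and drops out of the difference; each branch term changes only by its own monodromy.
(4/5)*log(1 - ξ/(5/6)): each positive loop around 5/6 adds 2*pi*i to the log, so winding -1 contributes (4/5)*(-1)*2*pi*i = -(8/5)*pi*i.
Summing the contributions at ξ = 3/8 gives -(8/5)*pi*i.


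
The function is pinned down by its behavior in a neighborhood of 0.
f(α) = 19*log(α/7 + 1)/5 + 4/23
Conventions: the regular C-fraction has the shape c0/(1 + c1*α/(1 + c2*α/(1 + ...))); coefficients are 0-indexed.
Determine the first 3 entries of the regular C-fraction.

The regular C-fraction coefficients are [4/23, -437/140, 447/140].

Taylor coefficients (expand at 0): a_0 = 4/23, a_1 = 19/35, a_2 = -19/490.
c0 = a_0 = 4/23. Peel one level at a time: if S = 1 + c*α/S' with S'(0) = 1, then c is the α-coefficient of S and S' = c*α/(S - 1).
S_1 = c0/f = 1 + (-437/140)*α + (195339/19600)*α^2 + ...; c1 = -437/140.
S_2 = c1*α/(S_1 - 1) = 1 + (447/140)*α + ...; c2 = 447/140.


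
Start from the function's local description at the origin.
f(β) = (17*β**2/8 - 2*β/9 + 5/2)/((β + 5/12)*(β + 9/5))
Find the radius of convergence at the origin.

The radius of convergence is 5/12.

Denominator factor (β + 5/12): pole of order 1 at -5/12, modulus 5/12.
Denominator factor (β + 9/5): pole of order 1 at -9/5, modulus 9/5.
The radius of convergence is the smallest modulus among the singular points: 5/12.


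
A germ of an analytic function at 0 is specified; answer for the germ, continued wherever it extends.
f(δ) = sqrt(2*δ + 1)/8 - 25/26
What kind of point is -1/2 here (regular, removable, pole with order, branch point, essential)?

The point is an algebraic (square-root) branch point.

The term (1/8)*sqrt(1 - δ/(-1/2)) has argument 1 - -1/2/(-1/2) = 0 at -1/2: a square-root (algebraic, two-sheeted) branch point; the remaining terms are analytic or single-valued there.


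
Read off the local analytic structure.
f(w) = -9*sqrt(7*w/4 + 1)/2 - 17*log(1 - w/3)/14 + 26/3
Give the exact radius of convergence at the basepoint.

Branch term (-9/2)*sqrt(1 - w/(-4/7)): its argument vanishes at w = -4/7, a square-root branch point, modulus 4/7.
Branch term (-17/14)*log(1 - w/(3)): its argument vanishes at w = 3, a logarithmic branch point, modulus 3.
The radius of convergence is the smallest modulus among the singular points: 4/7.

The radius of convergence is 4/7.


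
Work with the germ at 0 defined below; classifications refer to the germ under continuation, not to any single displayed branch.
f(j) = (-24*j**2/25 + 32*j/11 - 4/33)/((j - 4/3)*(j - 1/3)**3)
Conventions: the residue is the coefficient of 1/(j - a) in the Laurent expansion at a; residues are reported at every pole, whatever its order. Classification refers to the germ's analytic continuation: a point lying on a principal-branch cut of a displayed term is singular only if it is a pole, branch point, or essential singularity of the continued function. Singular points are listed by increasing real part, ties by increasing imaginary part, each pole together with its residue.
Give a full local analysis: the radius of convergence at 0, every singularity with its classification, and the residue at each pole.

Radius of convergence at 0: 1/3.
At 1/3: a pole of order 3; residue -564/275.
At 4/3: a pole of order 1; residue 564/275.

Denominator factor (j - 1/3)^3: pole of order 3 at 1/3, modulus 1/3.
Denominator factor (j - 4/3): pole of order 1 at 4/3, modulus 4/3.
The radius of convergence is the smallest modulus among the singular points: 1/3.
At the order-3 pole 1/3 set g(j) = (j - (1/3))^3*f(j) = (-24*j**2/25 + 32*j/11 - 4/33)/(j - 4/3).
Order-3 pole: residue = g''(a)/2; g''(1/3) = -1128/275, so the residue is -564/275.
At the order-1 pole 4/3 set g(j) = (j - (4/3))*f(j) = (-24*j**2/25 + 32*j/11 - 4/33)/(j - 1/3)**3.
Simple pole: residue = g(a) at a = 4/3, which is 564/275.
List the singular points by increasing real part (a conjugate pair: the negative imaginary part first).


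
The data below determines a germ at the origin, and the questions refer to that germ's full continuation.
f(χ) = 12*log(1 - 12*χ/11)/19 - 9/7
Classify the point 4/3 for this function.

There is no denominator, hence no pole anywhere.
Branch term log(1 - χ/(11/12)): argument at 4/3 is -5/11, nonzero, so 4/3 is not its branch point (a point on a principal cut is still regular for the continued germ).
So the germ continues analytically to 4/3.

The point is a regular point.


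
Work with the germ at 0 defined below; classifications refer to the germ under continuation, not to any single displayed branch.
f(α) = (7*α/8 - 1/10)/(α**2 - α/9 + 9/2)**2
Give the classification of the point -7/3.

The point is a regular point.

Denominator factors: α**2 - α/9 + 9/2 = 551/54 at α = -7/3 — none vanishes.
So the germ continues analytically to -7/3.


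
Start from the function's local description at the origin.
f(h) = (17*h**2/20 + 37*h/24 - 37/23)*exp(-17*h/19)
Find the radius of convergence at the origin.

The radius of convergence is infinite.

The factor exp(-17*h/19) is entire and contributes no finite singular point.
The polynomial part has no poles.
No finite singular points: the Taylor series at 0 converges everywhere.


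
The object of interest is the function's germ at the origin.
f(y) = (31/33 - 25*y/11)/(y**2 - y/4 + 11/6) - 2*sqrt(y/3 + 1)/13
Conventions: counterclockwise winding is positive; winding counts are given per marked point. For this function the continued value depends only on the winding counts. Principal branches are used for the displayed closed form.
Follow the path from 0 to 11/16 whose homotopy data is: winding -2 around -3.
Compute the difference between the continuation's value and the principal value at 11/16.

Continued minus principal equals 0.

The rational part is single-valued and drops out of the difference; each branch term changes only by its own monodromy.
(-2/13)*sqrt(1 - y/(-3)): winding -2 is even, the square root returns to the same sheet, contribution 0.
Summing the contributions at y = 11/16 gives 0.


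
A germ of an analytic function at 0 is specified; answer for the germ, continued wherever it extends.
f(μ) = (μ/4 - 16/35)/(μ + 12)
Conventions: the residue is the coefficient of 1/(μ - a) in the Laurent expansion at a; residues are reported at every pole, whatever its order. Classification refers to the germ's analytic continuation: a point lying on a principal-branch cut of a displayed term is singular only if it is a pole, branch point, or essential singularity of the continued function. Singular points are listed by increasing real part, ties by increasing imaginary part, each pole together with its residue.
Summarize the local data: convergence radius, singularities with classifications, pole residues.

Radius of convergence at 0: 12.
At -12: a pole of order 1; residue -121/35.

Denominator factor (μ + 12): pole of order 1 at -12, modulus 12.
The radius of convergence is the smallest modulus among the singular points: 12.
At the order-1 pole -12 set g(μ) = (μ - (-12))*f(μ) = μ/4 - 16/35.
Simple pole: residue = g(a) at a = -12, which is -121/35.


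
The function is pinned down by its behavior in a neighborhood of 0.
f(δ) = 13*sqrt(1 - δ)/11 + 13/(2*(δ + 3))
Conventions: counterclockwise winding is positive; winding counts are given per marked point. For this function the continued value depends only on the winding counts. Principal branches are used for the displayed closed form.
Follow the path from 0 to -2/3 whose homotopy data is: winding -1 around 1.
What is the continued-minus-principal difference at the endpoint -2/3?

Continued minus principal equals -(26/33)*sqrt(15).

The rational part is single-valued and drops out of the difference; each branch term changes only by its own monodromy.
(13/11)*sqrt(1 - δ/(1)): winding -1 is odd, the square root flips sign, contributing -2*(13/11)*sqrt(1 - (-2/3)/(1)) = -2*(13/11)*sqrt(5/3) = -(26/33)*sqrt(15).
Summing the contributions at δ = -2/3 gives -(26/33)*sqrt(15).


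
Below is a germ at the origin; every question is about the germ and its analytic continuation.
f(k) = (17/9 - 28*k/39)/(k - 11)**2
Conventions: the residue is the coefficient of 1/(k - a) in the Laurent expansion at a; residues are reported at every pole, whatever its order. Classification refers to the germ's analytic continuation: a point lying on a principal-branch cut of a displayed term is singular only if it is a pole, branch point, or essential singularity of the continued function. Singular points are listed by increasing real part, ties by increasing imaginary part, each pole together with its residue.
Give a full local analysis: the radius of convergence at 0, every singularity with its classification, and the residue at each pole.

Denominator factor (k - 11)^2: pole of order 2 at 11, modulus 11.
The radius of convergence is the smallest modulus among the singular points: 11.
At the order-2 pole 11 set g(k) = (k - (11))^2*f(k) = 17/9 - 28*k/39.
Order-2 pole: residue = g'(a); g'(11) = -28/39, so the residue is -28/39.

Radius of convergence at 0: 11.
At 11: a pole of order 2; residue -28/39.


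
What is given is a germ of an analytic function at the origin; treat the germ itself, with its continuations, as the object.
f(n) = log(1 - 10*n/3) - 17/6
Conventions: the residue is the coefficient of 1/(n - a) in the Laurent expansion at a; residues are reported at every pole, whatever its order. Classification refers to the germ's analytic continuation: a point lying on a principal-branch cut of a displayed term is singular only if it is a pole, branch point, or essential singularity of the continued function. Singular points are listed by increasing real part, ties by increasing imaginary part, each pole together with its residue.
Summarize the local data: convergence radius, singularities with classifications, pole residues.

Branch term (1)*log(1 - n/(3/10)): its argument vanishes at n = 3/10, a logarithmic branch point, modulus 3/10.
The radius of convergence is the smallest modulus among the singular points: 3/10.

Radius of convergence at 0: 3/10.
At 3/10: a logarithmic branch point.


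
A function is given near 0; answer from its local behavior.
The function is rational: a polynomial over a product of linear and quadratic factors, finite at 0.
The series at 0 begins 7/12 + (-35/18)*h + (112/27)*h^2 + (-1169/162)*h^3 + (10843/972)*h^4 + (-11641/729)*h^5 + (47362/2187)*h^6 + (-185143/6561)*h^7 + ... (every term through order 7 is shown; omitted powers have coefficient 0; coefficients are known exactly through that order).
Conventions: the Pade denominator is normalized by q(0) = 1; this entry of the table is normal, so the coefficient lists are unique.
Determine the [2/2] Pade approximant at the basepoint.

Taylor coefficients needed (read off): a_0 = 7/12, a_1 = -35/18, a_2 = 112/27, a_3 = -1169/162, a_4 = 10843/972.
Write the denominator as Q(h) = 1 + q1*h + q2*h^2. Requiring Q*f - P = O(h^5) with deg P <= 2 kills the coefficients of h^3..h^4 in Q*f:
  h^3: a_3 + q1*a_2 + q2*a_1 = 0, i.e. -1169/162 + (112/27)*q1 + (-35/18)*q2 = 0.
  h^4: a_4 + q1*a_3 + q2*a_2 = 0, i.e. 10843/972 + (-1169/162)*q1 + (112/27)*q2 = 0.
Solving this linear system: q1 = 109/42, q2 = 115/63.
The numerator is Q*f truncated at degree 2: P0 = a_0 = 7/12; P1 = a_1 + q1*a_0 = -31/72; P2 = a_2 + q1*a_1 + q2*a_0 = 1/6.

The Pade approximant has numerator coefficients [7/12, -31/72, 1/6]; denominator coefficients [1, 109/42, 115/63].


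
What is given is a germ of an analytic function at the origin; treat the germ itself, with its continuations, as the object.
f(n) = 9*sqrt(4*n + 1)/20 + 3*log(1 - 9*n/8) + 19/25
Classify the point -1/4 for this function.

The term (9/20)*sqrt(1 - n/(-1/4)) has argument 1 - -1/4/(-1/4) = 0 at -1/4: a square-root (algebraic, two-sheeted) branch point; the remaining terms are analytic or single-valued there.

The point is an algebraic (square-root) branch point.


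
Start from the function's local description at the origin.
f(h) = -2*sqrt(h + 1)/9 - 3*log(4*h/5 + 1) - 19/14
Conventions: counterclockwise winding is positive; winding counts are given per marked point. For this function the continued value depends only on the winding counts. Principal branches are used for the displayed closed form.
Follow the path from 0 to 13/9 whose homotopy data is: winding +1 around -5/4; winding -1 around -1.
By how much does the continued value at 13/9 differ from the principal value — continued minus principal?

Continued minus principal equals ((4/27)*sqrt(22)) - ((6)*pi)*i.

The rational part is single-valued and drops out of the difference; each branch term changes only by its own monodromy.
(-2/9)*sqrt(1 - h/(-1)): winding -1 is odd, the square root flips sign, contributing -2*(-2/9)*sqrt(1 - (13/9)/(-1)) = -2*(-2/9)*sqrt(22/9) = (4/27)*sqrt(22).
(-3)*log(1 - h/(-5/4)): each positive loop around -5/4 adds 2*pi*i to the log, so winding +1 contributes (-3)*(1)*2*pi*i = -(6)*pi*i.
Summing the contributions at h = 13/9 gives ((4/27)*sqrt(22)) - ((6)*pi)*i.
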